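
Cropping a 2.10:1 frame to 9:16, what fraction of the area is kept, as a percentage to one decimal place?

26.8%

The height stays; only width is cut (since 9:16 is narrower than 2.10:1).
(0.562)/(2.100) ≈ 0.268 of the area survives.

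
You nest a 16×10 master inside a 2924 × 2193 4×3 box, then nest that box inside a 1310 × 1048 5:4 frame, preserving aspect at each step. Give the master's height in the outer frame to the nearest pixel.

819 px

First fit — 16×10 into 2924×2193 spans the width: 2924.00 × 1827.50.
Second fit — the 4×3 canvas into 1310×1048 spans the width: 1310.00 × 982.50 (×0.4480 from 2924×2193).
Applying the same ×0.4480: 1827.50 → 818.75.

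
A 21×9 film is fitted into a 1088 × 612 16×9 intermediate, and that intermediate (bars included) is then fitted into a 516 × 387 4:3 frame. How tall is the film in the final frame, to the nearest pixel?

First fit — 21×9 into 1088×612 spans the width: 1088.00 × 466.29.
Second fit — the 16×9 canvas into 516×387 spans the width: 516.00 × 290.25 (×0.4743 from 1088×612).
The film scales with it: height 466.29 × 0.4743 ≈ 221.14.

221 px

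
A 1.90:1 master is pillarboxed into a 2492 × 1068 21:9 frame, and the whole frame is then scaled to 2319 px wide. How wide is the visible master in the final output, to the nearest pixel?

At 2492×1068 the master is height-limited, so width = 1068 × 1.900 ≈ 2029.20 px.
The frame scales by 2319/2492 = 0.9306; 2029.20 × 0.9306 ≈ 1888.33 px.

1888 px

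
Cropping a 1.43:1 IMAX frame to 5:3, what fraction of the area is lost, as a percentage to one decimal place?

Going from 1.43:1 IMAX to 5:3 means cutting height while keeping width.
(1.430)/(1.667) ≈ 0.858 of the area survives, leaving 14.20% discarded.

14.2%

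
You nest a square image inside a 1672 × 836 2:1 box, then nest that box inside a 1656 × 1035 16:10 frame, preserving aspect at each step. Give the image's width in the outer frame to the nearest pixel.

square in 1672×836: fills the height, so the image is 836.00 × 836.00.
2:1 in 1656×1035: fills the width, so the intermediate becomes 1656.00 × 828.00 — a scale of ×0.9904.
So the image's width is 836.00 × 0.9904 ≈ 828.00.

828 px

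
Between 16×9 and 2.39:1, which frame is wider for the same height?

2.39:1

16×9 = 1.778 and 2.39; 2.39 > 1.778.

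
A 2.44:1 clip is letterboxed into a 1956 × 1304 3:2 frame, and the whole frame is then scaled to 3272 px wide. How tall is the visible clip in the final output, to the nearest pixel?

In the 1956×1304 frame the clip fills the width: height = 1956 / 2.440 ≈ 801.64 px.
The frame scales by 3272/1956 = 1.6728; 801.64 × 1.6728 ≈ 1340.98 px.

1341 px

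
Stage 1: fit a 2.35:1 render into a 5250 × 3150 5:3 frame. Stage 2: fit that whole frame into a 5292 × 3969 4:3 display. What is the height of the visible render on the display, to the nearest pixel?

First fit — 2.35:1 into 5250×3150 spans the width: 5250.00 × 2234.04.
The 5:3 canvas is width-limited in 5292×3969, giving 5292.00 × 3175.20; scale factor 1.0080.
The render scales with it: height 2234.04 × 1.0080 ≈ 2251.91.

2252 px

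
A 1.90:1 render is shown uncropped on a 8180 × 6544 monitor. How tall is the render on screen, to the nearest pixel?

4305 px

1.90:1 (1.900) > 5:4 (1.250), so the render fills the width.
The render is 8180 / 1.900 ≈ 4305.26 px tall.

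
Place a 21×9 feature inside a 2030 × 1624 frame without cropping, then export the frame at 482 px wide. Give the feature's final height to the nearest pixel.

In the 2030×1624 frame the feature fills the width: height = 2030 × 9/21 ≈ 870.00 px.
Resizing to 482 px wide multiplies everything by 0.2374: 870.00 → 206.57 px.

207 px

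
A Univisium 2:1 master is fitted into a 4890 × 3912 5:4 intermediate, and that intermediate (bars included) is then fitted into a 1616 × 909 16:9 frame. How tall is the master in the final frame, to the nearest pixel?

Univisium 2:1 in 4890×3912: fills the width, so the master is 4890.00 × 2445.00.
The 5:4 canvas is height-limited in 1616×909, giving 1136.25 × 909.00; scale factor 0.2324.
Applying the same ×0.2324: 2445.00 → 568.12.

568 px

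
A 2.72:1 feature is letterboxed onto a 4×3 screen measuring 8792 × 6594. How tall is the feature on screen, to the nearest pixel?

2.72:1 is wider than 4×3, so it spans the full width.
That makes the image 3232.35 px tall (8792 / 2.720).

3232 px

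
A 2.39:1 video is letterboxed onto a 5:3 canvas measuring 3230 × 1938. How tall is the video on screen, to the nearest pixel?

1351 px

2.39:1 (2.390) > 5:3 (1.667), so the video fills the width.
The video is 3230 / 2.390 ≈ 1351.46 px tall.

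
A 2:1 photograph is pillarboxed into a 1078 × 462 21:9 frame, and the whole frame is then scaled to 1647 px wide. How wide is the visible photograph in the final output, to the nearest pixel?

1412 px

Fitted into 1078×462, the photograph spans the height; its width is 462 × 2/1 ≈ 924.00 px.
Scaling 1078 → 1647 is ×1.5278, so the width becomes 924.00 × 1.5278 ≈ 1411.71 px.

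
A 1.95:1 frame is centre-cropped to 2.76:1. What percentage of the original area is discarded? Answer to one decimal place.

29.3%

The width stays; only height is cut (since 2.76:1 is wider than 1.95:1).
(1.950)/(2.760) ≈ 0.707 of the area survives, leaving 29.35% discarded.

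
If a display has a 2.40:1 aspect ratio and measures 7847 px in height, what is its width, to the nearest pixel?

At 2.40:1, 7847 × 2.400 ≈ 18832.80.

18833 px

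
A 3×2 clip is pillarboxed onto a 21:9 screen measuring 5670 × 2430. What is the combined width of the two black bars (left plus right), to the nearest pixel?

2025 px

3×2 is narrower than 21:9, so it spans the full height.
The clip is 2430 × 3/2 ≈ 3645.00 px wide.
Leftover width: 5670 − 3645.00 = 2025.00 px.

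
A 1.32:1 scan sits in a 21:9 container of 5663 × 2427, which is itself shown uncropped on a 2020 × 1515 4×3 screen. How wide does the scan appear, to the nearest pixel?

1.32:1 in 5663×2427: fills the height, so the scan is 3203.64 × 2427.00.
Second fit — the 21:9 canvas into 2020×1515 spans the width: 2020.00 × 865.71 (×0.3567 from 5663×2427).
Applying the same ×0.3567: 3203.64 → 1142.74.

1143 px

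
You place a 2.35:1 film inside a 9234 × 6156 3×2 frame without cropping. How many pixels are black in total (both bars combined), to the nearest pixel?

2.35:1 (2.350) > 3×2 (1.500), so the film fills the width.
The film is 9234 / 2.350 ≈ 3929.3617 px tall.
Black = 6156 − 3929.3617 = 2226.6383 px.
Bar area = 2226.6383 × 9234 ≈ 20560778 px.

20560778 pixels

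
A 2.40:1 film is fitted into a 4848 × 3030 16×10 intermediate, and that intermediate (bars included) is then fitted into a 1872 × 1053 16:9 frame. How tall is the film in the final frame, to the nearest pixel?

702 px

Inside the 4848×3030 canvas the film is width-limited at 4848.00 × 2020.00.
16×10 in 1872×1053: fills the height, so the intermediate becomes 1684.80 × 1053.00 — a scale of ×0.3475.
Applying the same ×0.3475: 2020.00 → 702.00.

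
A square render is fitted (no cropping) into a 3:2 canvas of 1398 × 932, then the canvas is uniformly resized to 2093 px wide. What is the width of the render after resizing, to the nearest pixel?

1395 px

In the 1398×932 frame the render fills the height: width = 932 × 1/1 ≈ 932.00 px.
Resizing to 2093 px wide multiplies everything by 1.4971: 932.00 → 1395.33 px.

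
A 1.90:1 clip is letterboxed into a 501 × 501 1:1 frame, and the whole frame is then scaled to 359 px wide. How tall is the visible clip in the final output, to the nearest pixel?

Fitted into 501×501, the clip spans the width; its height is 501 / 1.900 ≈ 263.68 px.
Resizing to 359 px wide multiplies everything by 0.7166: 263.68 → 188.95 px.

189 px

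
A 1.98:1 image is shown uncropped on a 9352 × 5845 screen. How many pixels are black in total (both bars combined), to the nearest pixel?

1.98:1 is wider than 16:10, so it spans the full width.
The image is 9352 / 1.980 ≈ 4723.2323 px tall.
Leftover height: 5845 − 4723.2323 = 1121.7677 px.
Across the 9352-px span: 1121.7677 × 9352 ≈ 10490771 px.

10490771 pixels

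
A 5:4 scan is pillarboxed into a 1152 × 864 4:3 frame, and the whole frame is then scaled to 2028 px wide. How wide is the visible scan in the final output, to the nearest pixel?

1901 px

In the 1152×864 frame the scan fills the height: width = 864 × 5/4 ≈ 1080.00 px.
Resizing to 2028 px wide multiplies everything by 1.7604: 1080.00 → 1901.25 px.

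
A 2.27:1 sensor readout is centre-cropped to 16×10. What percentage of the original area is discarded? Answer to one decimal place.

29.5%

16×10 is narrower than 2.27:1, so the crop keeps the full height and trims the width.
(1.600)/(2.270) ≈ 0.705 of the area survives, leaving 29.52% discarded.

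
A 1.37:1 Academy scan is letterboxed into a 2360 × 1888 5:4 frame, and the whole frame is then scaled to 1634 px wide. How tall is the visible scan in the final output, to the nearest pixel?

At 2360×1888 the scan is width-limited, so height = 2360 / 1.370 ≈ 1722.63 px.
The frame scales by 1634/2360 = 0.6924; 1722.63 × 0.6924 ≈ 1192.70 px.

1193 px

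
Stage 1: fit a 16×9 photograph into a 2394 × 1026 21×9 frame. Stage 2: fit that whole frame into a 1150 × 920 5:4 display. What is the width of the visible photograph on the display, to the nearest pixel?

Inside the 2394×1026 canvas the photograph is height-limited at 1824.00 × 1026.00.
The 21×9 canvas is width-limited in 1150×920, giving 1150.00 × 492.86; scale factor 0.4804.
Applying the same ×0.4804: 1824.00 → 876.19.

876 px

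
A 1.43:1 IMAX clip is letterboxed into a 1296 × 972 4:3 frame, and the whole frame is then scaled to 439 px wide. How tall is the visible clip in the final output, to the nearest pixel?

At 1296×972 the clip is width-limited, so height = 1296 / 1.430 ≈ 906.29 px.
The frame scales by 439/1296 = 0.3387; 906.29 × 0.3387 ≈ 306.99 px.

307 px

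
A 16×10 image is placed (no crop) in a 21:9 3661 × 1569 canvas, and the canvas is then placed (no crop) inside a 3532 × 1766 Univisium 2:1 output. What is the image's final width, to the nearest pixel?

Inside the 3661×1569 canvas the image is height-limited at 2510.40 × 1569.00.
Second fit — the 21:9 canvas into 3532×1766 spans the width: 3532.00 × 1513.71 (×0.9648 from 3661×1569).
Applying the same ×0.9648: 2510.40 → 2421.94.

2422 px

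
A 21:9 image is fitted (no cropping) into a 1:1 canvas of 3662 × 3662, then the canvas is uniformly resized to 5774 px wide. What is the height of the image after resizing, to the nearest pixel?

2475 px

In the 3662×3662 frame the image fills the width: height = 3662 × 9/21 ≈ 1569.43 px.
The frame scales by 5774/3662 = 1.5767; 1569.43 × 1.5767 ≈ 2474.57 px.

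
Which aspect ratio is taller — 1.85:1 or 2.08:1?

1.85:1

1.85 and 2.08; 2.08 > 1.85. The smaller width-to-height ratio is the taller frame.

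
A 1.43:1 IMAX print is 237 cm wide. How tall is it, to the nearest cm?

At 1.43:1 IMAX, 237 / 1.430 ≈ 165.73.

166 cm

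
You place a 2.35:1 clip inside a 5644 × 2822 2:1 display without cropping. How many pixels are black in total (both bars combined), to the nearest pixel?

2372161 pixels

Since 2.350 > 2.000, the clip is width-limited.
The clip is 5644 / 2.350 ≈ 2401.7021 px tall.
Leftover height: 2822 − 2401.7021 = 420.2979 px.
Bar area = 420.2979 × 5644 ≈ 2372161 px.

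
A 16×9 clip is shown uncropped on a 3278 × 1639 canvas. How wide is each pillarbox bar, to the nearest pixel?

182 px

16×9 (1.778) < Univisium 2:1 (2.000), so the clip fills the height.
That makes the image 2913.78 px wide (1639 × 16/9).
3278 − 2913.78 = 364.22 px of bars (182.11 each).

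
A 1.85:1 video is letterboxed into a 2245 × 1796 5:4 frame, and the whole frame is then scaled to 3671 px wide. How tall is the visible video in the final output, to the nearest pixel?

In the 2245×1796 frame the video fills the width: height = 2245 / 1.850 ≈ 1213.51 px.
Scaling 2245 → 3671 is ×1.6352, so the height becomes 1213.51 × 1.6352 ≈ 1984.32 px.

1984 px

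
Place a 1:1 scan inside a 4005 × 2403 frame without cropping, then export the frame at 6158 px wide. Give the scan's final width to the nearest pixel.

In the 4005×2403 frame the scan fills the height: width = 2403 × 1/1 ≈ 2403.00 px.
Scaling 4005 → 6158 is ×1.5376, so the width becomes 2403.00 × 1.5376 ≈ 3694.80 px.

3695 px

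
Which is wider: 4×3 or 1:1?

4×3

4×3 = 1.333 and 1; 1.333 > 1.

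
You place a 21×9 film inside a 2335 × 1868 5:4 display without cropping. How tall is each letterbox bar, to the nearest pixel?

434 px

21×9 (2.333) > 5:4 (1.250), so the film fills the width.
Content height = 2335 × 9/21 ≈ 1000.71 px.
1868 − 1000.71 = 867.29 px of bars (433.64 each).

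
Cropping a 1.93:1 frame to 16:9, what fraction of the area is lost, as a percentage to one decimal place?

7.9%

Going from 1.93:1 to 16:9 means cutting width while keeping height.
Area ratio = (1.778)/(1.930) = 92.11%; the remaining 7.89% is cropped out.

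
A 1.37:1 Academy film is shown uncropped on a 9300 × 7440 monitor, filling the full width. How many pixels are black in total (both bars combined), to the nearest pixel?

The film is 9300 / 1.370 ≈ 6788.3212 px tall.
Black = 7440 − 6788.3212 = 651.6788 px.
Across the 9300-px span: 651.6788 × 9300 ≈ 6060613 px.

6060613 pixels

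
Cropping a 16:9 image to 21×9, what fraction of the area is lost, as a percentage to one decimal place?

23.8%

The width stays; only height is cut (since 21×9 is wider than 16:9).
Fraction kept = (1.778)/(2.333) ≈ 76.19%, so 23.81% is lost.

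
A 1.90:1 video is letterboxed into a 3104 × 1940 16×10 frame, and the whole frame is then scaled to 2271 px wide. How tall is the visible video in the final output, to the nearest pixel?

1195 px

Fitted into 3104×1940, the video spans the width; its height is 3104 / 1.900 ≈ 1633.68 px.
The frame scales by 2271/3104 = 0.7316; 1633.68 × 0.7316 ≈ 1195.26 px.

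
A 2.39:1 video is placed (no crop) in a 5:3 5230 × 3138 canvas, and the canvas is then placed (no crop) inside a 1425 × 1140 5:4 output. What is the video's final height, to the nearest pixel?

596 px

Inside the 5230×3138 canvas the video is width-limited at 5230.00 × 2188.28.
The 5:3 canvas is width-limited in 1425×1140, giving 1425.00 × 855.00; scale factor 0.2725.
So the video's height is 2188.28 × 0.2725 ≈ 596.23.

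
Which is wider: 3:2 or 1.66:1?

1.66:1

3:2 = 1.5 and 1.66; 1.66 > 1.5.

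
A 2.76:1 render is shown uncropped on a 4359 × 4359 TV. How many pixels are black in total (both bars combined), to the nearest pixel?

12116504 pixels

Since 2.760 > 1.000, the render is width-limited.
The render is 4359 / 2.760 ≈ 1579.3478 px tall.
Leftover height: 4359 − 1579.3478 = 2779.6522 px.
Across the 4359-px span: 2779.6522 × 4359 ≈ 12116504 px.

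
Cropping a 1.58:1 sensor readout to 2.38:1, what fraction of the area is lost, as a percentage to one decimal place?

33.6%

Going from 1.58:1 to 2.38:1 means cutting height while keeping width.
Fraction kept = (1.580)/(2.380) ≈ 66.39%, so 33.61% is lost.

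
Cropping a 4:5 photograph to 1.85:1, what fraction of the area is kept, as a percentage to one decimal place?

Going from 4:5 to 1.85:1 means cutting height while keeping width.
(0.800)/(1.850) ≈ 0.432 of the area survives.

43.2%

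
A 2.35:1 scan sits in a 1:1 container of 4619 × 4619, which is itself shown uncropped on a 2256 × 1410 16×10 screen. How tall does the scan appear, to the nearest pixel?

First fit — 2.35:1 into 4619×4619 spans the width: 4619.00 × 1965.53.
Second fit — the 1:1 canvas into 2256×1410 spans the height: 1410.00 × 1410.00 (×0.3053 from 4619×4619).
Applying the same ×0.3053: 1965.53 → 600.00.

600 px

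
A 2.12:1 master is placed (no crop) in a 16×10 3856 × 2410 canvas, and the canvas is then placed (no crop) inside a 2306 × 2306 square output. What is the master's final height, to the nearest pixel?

1088 px

First fit — 2.12:1 into 3856×2410 spans the width: 3856.00 × 1818.87.
Second fit — the 16×10 canvas into 2306×2306 spans the width: 2306.00 × 1441.25 (×0.5980 from 3856×2410).
The master scales with it: height 1818.87 × 0.5980 ≈ 1087.74.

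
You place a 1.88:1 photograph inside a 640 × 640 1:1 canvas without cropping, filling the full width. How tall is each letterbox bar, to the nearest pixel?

150 px

Content height = 640 / 1.880 ≈ 340.43 px.
Black = 640 − 340.43 = 299.57 px, or 149.79 per bar.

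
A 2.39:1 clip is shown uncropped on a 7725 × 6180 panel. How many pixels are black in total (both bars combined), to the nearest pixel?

22771619 pixels

2.39:1 (2.390) > 5:4 (1.250), so the clip fills the width.
The clip is 7725 / 2.390 ≈ 3232.2176 px tall.
6180 − 3232.2176 = 2947.7824 px of bars.
Across the 7725-px span: 2947.7824 × 7725 ≈ 22771619 px.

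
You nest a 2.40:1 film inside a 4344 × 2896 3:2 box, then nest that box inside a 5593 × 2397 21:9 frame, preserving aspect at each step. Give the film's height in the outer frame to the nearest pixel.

2.40:1 in 4344×2896: fills the width, so the film is 4344.00 × 1810.00.
The 3:2 canvas is height-limited in 5593×2397, giving 3595.50 × 2397.00; scale factor 0.8277.
Applying the same ×0.8277: 1810.00 → 1498.12.

1498 px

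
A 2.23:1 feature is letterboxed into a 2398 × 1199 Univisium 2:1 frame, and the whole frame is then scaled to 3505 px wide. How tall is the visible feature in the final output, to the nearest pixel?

1572 px

Fitted into 2398×1199, the feature spans the width; its height is 2398 / 2.230 ≈ 1075.34 px.
The frame scales by 3505/2398 = 1.4616; 1075.34 × 1.4616 ≈ 1571.75 px.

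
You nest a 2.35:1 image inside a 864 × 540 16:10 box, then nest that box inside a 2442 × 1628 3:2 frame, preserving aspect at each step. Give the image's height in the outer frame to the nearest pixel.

2.35:1 in 864×540: fills the width, so the image is 864.00 × 367.66.
The 16:10 canvas is width-limited in 2442×1628, giving 2442.00 × 1526.25; scale factor 2.8264.
Applying the same ×2.8264: 367.66 → 1039.15.

1039 px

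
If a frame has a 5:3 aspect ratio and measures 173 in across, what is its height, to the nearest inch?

104 in

Height = 173 / 5 × 3 = 103.80.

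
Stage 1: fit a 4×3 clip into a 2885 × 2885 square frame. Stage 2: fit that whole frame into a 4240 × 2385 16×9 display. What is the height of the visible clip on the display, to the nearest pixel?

Inside the 2885×2885 canvas the clip is width-limited at 2885.00 × 2163.75.
square in 4240×2385: fills the height, so the intermediate becomes 2385.00 × 2385.00 — a scale of ×0.8267.
Applying the same ×0.8267: 2163.75 → 1788.75.

1789 px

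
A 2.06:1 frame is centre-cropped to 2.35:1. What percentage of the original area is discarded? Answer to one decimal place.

2.35:1 is wider than 2.06:1, so the crop keeps the full width and trims the height.
(2.060)/(2.350) ≈ 0.877 of the area survives, leaving 12.34% discarded.

12.3%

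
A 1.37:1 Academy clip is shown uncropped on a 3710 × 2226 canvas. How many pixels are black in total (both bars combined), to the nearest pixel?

1470006 pixels

Since 1.370 < 1.667, the clip is height-limited.
The clip is 2226 × 1.370 ≈ 3049.6200 px wide.
Black = 3710 − 3049.6200 = 660.3800 px.
Bar area = 660.3800 × 2226 ≈ 1470006 px.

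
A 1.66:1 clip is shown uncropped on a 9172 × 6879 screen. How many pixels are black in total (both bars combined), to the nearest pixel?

1.66:1 is wider than 4×3, so it spans the full width.
The clip is 9172 / 1.660 ≈ 5525.3012 px tall.
Leftover height: 6879 − 5525.3012 = 1353.6988 px.
That's 1353.6988 × 9172 ≈ 12416125 black pixels.

12416125 pixels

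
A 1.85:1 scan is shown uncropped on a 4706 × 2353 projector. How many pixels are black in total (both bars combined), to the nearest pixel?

830491 pixels

Since 1.850 < 2.000, the scan is height-limited.
Content width = 2353 × 1.850 ≈ 4353.0500 px.
Black = 4706 − 4353.0500 = 352.9500 px.
Across the 2353-px span: 352.9500 × 2353 ≈ 830491 px.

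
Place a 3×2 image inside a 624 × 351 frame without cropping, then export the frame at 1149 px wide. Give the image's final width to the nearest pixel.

At 624×351 the image is height-limited, so width = 351 × 3/2 ≈ 526.50 px.
Resizing to 1149 px wide multiplies everything by 1.8413: 526.50 → 969.47 px.

969 px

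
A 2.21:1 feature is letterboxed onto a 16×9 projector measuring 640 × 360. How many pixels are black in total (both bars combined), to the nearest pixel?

2.21:1 (2.210) > 16×9 (1.778), so the feature fills the width.
The feature is 640 / 2.210 ≈ 289.5928 px tall.
Leftover height: 360 − 289.5928 = 70.4072 px.
Across the 640-px span: 70.4072 × 640 ≈ 45061 px.

45061 pixels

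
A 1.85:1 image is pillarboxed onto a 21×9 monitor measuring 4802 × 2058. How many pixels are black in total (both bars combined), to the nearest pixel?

Since 1.850 < 2.333, the image is height-limited.
That makes the image 3807.3000 px wide (2058 × 1.850).
4802 − 3807.3000 = 994.7000 px of bars.
Bar area = 994.7000 × 2058 ≈ 2047093 px.

2047093 pixels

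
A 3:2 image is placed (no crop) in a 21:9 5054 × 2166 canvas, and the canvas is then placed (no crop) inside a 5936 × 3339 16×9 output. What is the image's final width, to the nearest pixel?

First fit — 3:2 into 5054×2166 spans the height: 3249.00 × 2166.00.
Second fit — the 21:9 canvas into 5936×3339 spans the width: 5936.00 × 2544.00 (×1.1745 from 5054×2166).
Applying the same ×1.1745: 3249.00 → 3816.00.

3816 px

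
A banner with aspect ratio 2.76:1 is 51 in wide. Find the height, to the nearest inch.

18 in

51 / 2.760 = 18.48.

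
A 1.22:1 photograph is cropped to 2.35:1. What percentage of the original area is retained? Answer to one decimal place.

2.35:1 is wider than 1.22:1, so the crop keeps the full width and trims the height.
Area ratio = (1.220)/(2.350) = 51.91% retained.

51.9%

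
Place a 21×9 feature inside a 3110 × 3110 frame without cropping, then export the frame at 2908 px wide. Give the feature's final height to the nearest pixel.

1246 px

At 3110×3110 the feature is width-limited, so height = 3110 × 9/21 ≈ 1332.86 px.
The frame scales by 2908/3110 = 0.9350; 1332.86 × 0.9350 ≈ 1246.29 px.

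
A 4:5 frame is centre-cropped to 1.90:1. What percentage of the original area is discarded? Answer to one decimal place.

57.9%

1.90:1 is wider than 4:5, so the crop keeps the full width and trims the height.
(0.800)/(1.900) ≈ 0.421 of the area survives, leaving 57.89% discarded.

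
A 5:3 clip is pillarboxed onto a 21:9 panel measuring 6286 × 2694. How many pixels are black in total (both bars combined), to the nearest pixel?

4838424 pixels

5:3 is narrower than 21:9, so it spans the full height.
Content width = 2694 × 5/3 ≈ 4490.0000 px.
6286 − 4490.0000 = 1796.0000 px of bars.
Across the 2694-px span: 1796.0000 × 2694 ≈ 4838424 px.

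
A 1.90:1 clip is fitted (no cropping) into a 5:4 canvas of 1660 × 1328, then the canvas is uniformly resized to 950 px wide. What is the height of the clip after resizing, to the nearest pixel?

In the 1660×1328 frame the clip fills the width: height = 1660 / 1.900 ≈ 873.68 px.
Resizing to 950 px wide multiplies everything by 0.5723: 873.68 → 500.00 px.

500 px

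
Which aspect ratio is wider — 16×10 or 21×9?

21×9

16×10 = 1.6 and 21×9 = 2.333; 2.333 > 1.6.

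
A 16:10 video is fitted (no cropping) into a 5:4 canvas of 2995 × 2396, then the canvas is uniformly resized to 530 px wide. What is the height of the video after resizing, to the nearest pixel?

331 px

At 2995×2396 the video is width-limited, so height = 2995 × 10/16 ≈ 1871.88 px.
Scaling 2995 → 530 is ×0.1770, so the height becomes 1871.88 × 0.1770 ≈ 331.25 px.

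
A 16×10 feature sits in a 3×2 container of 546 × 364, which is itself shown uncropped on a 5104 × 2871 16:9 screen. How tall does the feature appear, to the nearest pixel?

2692 px

Inside the 546×364 canvas the feature is width-limited at 546.00 × 341.25.
The 3×2 canvas is height-limited in 5104×2871, giving 4306.50 × 2871.00; scale factor 7.8874.
The feature scales with it: height 341.25 × 7.8874 ≈ 2691.56.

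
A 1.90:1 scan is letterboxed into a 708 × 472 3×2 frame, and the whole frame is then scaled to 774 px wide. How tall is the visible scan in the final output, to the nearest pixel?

In the 708×472 frame the scan fills the width: height = 708 / 1.900 ≈ 372.63 px.
Scaling 708 → 774 is ×1.0932, so the height becomes 372.63 × 1.0932 ≈ 407.37 px.

407 px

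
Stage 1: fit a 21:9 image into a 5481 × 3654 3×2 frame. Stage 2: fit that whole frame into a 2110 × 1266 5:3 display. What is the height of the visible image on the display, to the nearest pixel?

814 px

First fit — 21:9 into 5481×3654 spans the width: 5481.00 × 2349.00.
The 3×2 canvas is height-limited in 2110×1266, giving 1899.00 × 1266.00; scale factor 0.3465.
Applying the same ×0.3465: 2349.00 → 813.86.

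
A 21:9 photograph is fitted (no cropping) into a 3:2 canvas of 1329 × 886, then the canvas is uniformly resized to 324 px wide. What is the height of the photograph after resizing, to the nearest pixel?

139 px

At 1329×886 the photograph is width-limited, so height = 1329 × 9/21 ≈ 569.57 px.
Scaling 1329 → 324 is ×0.2438, so the height becomes 569.57 × 0.2438 ≈ 138.86 px.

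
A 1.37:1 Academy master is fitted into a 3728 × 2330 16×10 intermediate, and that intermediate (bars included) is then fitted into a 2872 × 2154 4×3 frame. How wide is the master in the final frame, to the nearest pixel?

1.37:1 Academy in 3728×2330: fills the height, so the master is 3192.10 × 2330.00.
Second fit — the 16×10 canvas into 2872×2154 spans the width: 2872.00 × 1795.00 (×0.7704 from 3728×2330).
So the master's width is 3192.10 × 0.7704 ≈ 2459.15.

2459 px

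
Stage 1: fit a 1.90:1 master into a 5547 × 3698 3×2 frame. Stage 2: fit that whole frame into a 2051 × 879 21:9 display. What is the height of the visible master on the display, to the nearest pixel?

Inside the 5547×3698 canvas the master is width-limited at 5547.00 × 2919.47.
Second fit — the 3×2 canvas into 2051×879 spans the height: 1318.50 × 879.00 (×0.2377 from 5547×3698).
So the master's height is 2919.47 × 0.2377 ≈ 693.95.

694 px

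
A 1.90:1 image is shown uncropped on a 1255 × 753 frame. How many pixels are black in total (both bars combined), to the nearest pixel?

1.90:1 (1.900) > 5:3 (1.667), so the image fills the width.
The image is 1255 / 1.900 ≈ 660.5263 px tall.
753 − 660.5263 = 92.4737 px of bars.
Across the 1255-px span: 92.4737 × 1255 ≈ 116054 px.

116054 pixels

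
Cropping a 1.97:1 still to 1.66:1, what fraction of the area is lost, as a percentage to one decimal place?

15.7%

The height stays; only width is cut (since 1.66:1 is narrower than 1.97:1).
(1.660)/(1.970) ≈ 0.843 of the area survives, leaving 15.74% discarded.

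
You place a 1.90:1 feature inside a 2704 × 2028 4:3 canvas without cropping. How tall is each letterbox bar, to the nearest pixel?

1.90:1 is wider than 4:3, so it spans the full width.
That makes the image 1423.16 px tall (2704 / 1.900).
Leftover height: 2028 − 1423.16 = 604.84 px → 302.42 each side.

302 px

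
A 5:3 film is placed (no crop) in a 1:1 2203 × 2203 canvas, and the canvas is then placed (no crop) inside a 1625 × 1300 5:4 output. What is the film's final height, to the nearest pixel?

First fit — 5:3 into 2203×2203 spans the width: 2203.00 × 1321.80.
1:1 in 1625×1300: fills the height, so the intermediate becomes 1300.00 × 1300.00 — a scale of ×0.5901.
So the film's height is 1321.80 × 0.5901 ≈ 780.00.

780 px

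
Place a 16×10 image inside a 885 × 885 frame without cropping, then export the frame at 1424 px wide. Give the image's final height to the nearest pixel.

At 885×885 the image is width-limited, so height = 885 × 10/16 ≈ 553.12 px.
Scaling 885 → 1424 is ×1.6090, so the height becomes 553.12 × 1.6090 ≈ 890.00 px.

890 px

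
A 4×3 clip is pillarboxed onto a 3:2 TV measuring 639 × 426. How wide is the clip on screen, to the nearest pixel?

Since 1.333 < 1.500, the clip is height-limited.
That makes the image 568.00 px wide (426 × 4/3).

568 px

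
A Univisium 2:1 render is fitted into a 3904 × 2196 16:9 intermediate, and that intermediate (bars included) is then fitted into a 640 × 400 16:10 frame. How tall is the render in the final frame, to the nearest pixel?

Univisium 2:1 in 3904×2196: fills the width, so the render is 3904.00 × 1952.00.
The 16:9 canvas is width-limited in 640×400, giving 640.00 × 360.00; scale factor 0.1639.
So the render's height is 1952.00 × 0.1639 ≈ 320.00.

320 px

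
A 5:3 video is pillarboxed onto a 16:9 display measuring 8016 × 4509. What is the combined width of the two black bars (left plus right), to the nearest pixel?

Since 1.667 < 1.778, the video is height-limited.
The video is 4509 × 5/3 ≈ 7515.00 px wide.
Leftover width: 8016 − 7515.00 = 501.00 px.

501 px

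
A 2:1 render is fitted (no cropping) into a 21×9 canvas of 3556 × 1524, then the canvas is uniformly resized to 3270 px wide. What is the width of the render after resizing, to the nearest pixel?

At 3556×1524 the render is height-limited, so width = 1524 × 2/1 ≈ 3048.00 px.
Resizing to 3270 px wide multiplies everything by 0.9196: 3048.00 → 2802.86 px.

2803 px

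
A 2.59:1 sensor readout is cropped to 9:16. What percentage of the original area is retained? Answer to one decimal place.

The height stays; only width is cut (since 9:16 is narrower than 2.59:1).
Fraction kept = (0.562)/(2.590) ≈ 21.72%.

21.7%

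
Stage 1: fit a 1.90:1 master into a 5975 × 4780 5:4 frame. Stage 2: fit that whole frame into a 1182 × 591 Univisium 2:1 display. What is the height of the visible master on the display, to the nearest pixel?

389 px

First fit — 1.90:1 into 5975×4780 spans the width: 5975.00 × 3144.74.
The 5:4 canvas is height-limited in 1182×591, giving 738.75 × 591.00; scale factor 0.1236.
Applying the same ×0.1236: 3144.74 → 388.82.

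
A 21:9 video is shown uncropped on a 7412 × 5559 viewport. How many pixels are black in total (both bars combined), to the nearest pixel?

21:9 is wider than 4:3, so it spans the full width.
The video is 7412 × 9/21 ≈ 3176.5714 px tall.
5559 − 3176.5714 = 2382.4286 px of bars.
Across the 7412-px span: 2382.4286 × 7412 ≈ 17658561 px.

17658561 pixels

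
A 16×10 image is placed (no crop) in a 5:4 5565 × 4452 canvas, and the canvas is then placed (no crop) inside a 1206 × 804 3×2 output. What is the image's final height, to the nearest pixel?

628 px

First fit — 16×10 into 5565×4452 spans the width: 5565.00 × 3478.12.
5:4 in 1206×804: fills the height, so the intermediate becomes 1005.00 × 804.00 — a scale of ×0.1806.
The image scales with it: height 3478.12 × 0.1806 ≈ 628.12.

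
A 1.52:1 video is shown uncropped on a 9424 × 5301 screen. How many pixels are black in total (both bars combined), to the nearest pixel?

Since 1.520 < 1.778, the video is height-limited.
The video is 5301 × 1.520 ≈ 8057.5200 px wide.
Leftover width: 9424 − 8057.5200 = 1366.4800 px.
That's 1366.4800 × 5301 ≈ 7243710 black pixels.

7243710 pixels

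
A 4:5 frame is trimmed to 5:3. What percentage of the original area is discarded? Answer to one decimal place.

52.0%

The width stays; only height is cut (since 5:3 is wider than 4:5).
Area ratio = (0.800)/(1.667) = 48.00%; the remaining 52.00% is cropped out.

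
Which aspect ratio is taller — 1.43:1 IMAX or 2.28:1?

1.43:1 IMAX

1.43 and 2.28; 2.28 > 1.43. The smaller width-to-height ratio is the taller frame.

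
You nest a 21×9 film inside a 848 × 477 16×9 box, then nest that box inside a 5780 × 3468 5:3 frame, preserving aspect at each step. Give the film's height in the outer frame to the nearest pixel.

2477 px

21×9 in 848×477: fills the width, so the film is 848.00 × 363.43.
16×9 in 5780×3468: fills the width, so the intermediate becomes 5780.00 × 3251.25 — a scale of ×6.8160.
Applying the same ×6.8160: 363.43 → 2477.14.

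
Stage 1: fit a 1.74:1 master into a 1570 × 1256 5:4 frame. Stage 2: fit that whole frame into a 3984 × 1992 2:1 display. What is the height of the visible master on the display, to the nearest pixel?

1431 px

First fit — 1.74:1 into 1570×1256 spans the width: 1570.00 × 902.30.
5:4 in 3984×1992: fills the height, so the intermediate becomes 2490.00 × 1992.00 — a scale of ×1.5860.
So the master's height is 902.30 × 1.5860 ≈ 1431.03.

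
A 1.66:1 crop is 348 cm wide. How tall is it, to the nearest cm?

210 cm

At 1.66:1, 348 / 1.660 ≈ 209.64.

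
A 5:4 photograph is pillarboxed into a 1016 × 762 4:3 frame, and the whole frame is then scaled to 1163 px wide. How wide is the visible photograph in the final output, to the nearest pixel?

1090 px

Fitted into 1016×762, the photograph spans the height; its width is 762 × 5/4 ≈ 952.50 px.
The frame scales by 1163/1016 = 1.1447; 952.50 × 1.1447 ≈ 1090.31 px.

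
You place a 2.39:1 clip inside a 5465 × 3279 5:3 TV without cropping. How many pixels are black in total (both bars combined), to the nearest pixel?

5423407 pixels

2.39:1 (2.390) > 5:3 (1.667), so the clip fills the width.
That makes the image 2286.6109 px tall (5465 / 2.390).
3279 − 2286.6109 = 992.3891 px of bars.
Bar area = 992.3891 × 5465 ≈ 5423407 px.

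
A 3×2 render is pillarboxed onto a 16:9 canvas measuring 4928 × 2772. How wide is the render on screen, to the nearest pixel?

4158 px

3×2 is narrower than 16:9, so it spans the full height.
The render is 2772 × 3/2 ≈ 4158.00 px wide.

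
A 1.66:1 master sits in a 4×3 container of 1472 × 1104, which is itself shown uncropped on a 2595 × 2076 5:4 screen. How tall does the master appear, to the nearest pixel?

1563 px

First fit — 1.66:1 into 1472×1104 spans the width: 1472.00 × 886.75.
4×3 in 2595×2076: fills the width, so the intermediate becomes 2595.00 × 1946.25 — a scale of ×1.7629.
Applying the same ×1.7629: 886.75 → 1563.25.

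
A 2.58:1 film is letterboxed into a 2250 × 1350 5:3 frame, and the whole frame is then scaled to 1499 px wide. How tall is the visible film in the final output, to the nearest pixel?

In the 2250×1350 frame the film fills the width: height = 2250 / 2.580 ≈ 872.09 px.
Resizing to 1499 px wide multiplies everything by 0.6662: 872.09 → 581.01 px.

581 px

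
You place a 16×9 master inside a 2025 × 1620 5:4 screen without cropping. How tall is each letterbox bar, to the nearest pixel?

240 px

16×9 (1.778) > 5:4 (1.250), so the master fills the width.
The master is 2025 × 9/16 ≈ 1139.06 px tall.
1620 − 1139.06 = 480.94 px of bars (240.47 each).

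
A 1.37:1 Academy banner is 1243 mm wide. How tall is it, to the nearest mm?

At 1.37:1 Academy, 1243 / 1.370 ≈ 907.30.

907 mm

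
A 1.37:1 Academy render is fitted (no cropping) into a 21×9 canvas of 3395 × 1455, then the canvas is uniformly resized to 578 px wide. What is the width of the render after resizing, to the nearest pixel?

In the 3395×1455 frame the render fills the height: width = 1455 × 1.370 ≈ 1993.35 px.
Scaling 3395 → 578 is ×0.1703, so the width becomes 1993.35 × 0.1703 ≈ 339.37 px.

339 px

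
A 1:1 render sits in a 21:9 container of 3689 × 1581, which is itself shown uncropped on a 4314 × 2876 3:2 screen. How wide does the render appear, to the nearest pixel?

1:1 in 3689×1581: fills the height, so the render is 1581.00 × 1581.00.
21:9 in 4314×2876: fills the width, so the intermediate becomes 4314.00 × 1848.86 — a scale of ×1.1694.
So the render's width is 1581.00 × 1.1694 ≈ 1848.86.

1849 px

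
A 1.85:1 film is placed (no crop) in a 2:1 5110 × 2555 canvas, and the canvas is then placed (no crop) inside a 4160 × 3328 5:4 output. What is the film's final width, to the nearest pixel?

3848 px

Inside the 5110×2555 canvas the film is height-limited at 4726.75 × 2555.00.
Second fit — the 2:1 canvas into 4160×3328 spans the width: 4160.00 × 2080.00 (×0.8141 from 5110×2555).
So the film's width is 4726.75 × 0.8141 ≈ 3848.00.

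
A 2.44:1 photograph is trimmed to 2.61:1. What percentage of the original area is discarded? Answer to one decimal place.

2.61:1 is wider than 2.44:1, so the crop keeps the full width and trims the height.
(2.440)/(2.610) ≈ 0.935 of the area survives, leaving 6.51% discarded.

6.5%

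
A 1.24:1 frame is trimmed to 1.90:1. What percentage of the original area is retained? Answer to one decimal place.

The width stays; only height is cut (since 1.90:1 is wider than 1.24:1).
Fraction kept = (1.240)/(1.900) ≈ 65.26%.

65.3%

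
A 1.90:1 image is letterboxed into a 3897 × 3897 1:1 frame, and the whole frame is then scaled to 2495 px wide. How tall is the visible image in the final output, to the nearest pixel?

Fitted into 3897×3897, the image spans the width; its height is 3897 / 1.900 ≈ 2051.05 px.
Resizing to 2495 px wide multiplies everything by 0.6402: 2051.05 → 1313.16 px.

1313 px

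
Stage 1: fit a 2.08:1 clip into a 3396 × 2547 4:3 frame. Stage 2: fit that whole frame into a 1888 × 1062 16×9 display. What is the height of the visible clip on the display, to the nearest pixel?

681 px

2.08:1 in 3396×2547: fills the width, so the clip is 3396.00 × 1632.69.
4:3 in 1888×1062: fills the height, so the intermediate becomes 1416.00 × 1062.00 — a scale of ×0.4170.
So the clip's height is 1632.69 × 0.4170 ≈ 680.77.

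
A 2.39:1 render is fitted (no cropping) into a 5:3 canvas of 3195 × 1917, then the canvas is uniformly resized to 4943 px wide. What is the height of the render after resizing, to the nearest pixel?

2068 px

Fitted into 3195×1917, the render spans the width; its height is 3195 / 2.390 ≈ 1336.82 px.
Resizing to 4943 px wide multiplies everything by 1.5471: 1336.82 → 2068.20 px.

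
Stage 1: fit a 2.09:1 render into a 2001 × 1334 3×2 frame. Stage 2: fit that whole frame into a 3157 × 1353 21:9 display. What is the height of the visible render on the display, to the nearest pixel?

971 px

2.09:1 in 2001×1334: fills the width, so the render is 2001.00 × 957.42.
The 3×2 canvas is height-limited in 3157×1353, giving 2029.50 × 1353.00; scale factor 1.0142.
So the render's height is 957.42 × 1.0142 ≈ 971.05.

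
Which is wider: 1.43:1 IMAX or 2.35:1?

2.35:1

1.43 and 2.35; 2.35 > 1.43.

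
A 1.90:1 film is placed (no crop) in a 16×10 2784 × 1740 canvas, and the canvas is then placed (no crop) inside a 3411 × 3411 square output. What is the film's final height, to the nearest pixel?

First fit — 1.90:1 into 2784×1740 spans the width: 2784.00 × 1465.26.
The 16×10 canvas is width-limited in 3411×3411, giving 3411.00 × 2131.88; scale factor 1.2252.
Applying the same ×1.2252: 1465.26 → 1795.26.

1795 px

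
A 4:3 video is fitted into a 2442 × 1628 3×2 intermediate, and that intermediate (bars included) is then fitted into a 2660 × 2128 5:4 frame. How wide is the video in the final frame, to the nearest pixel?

First fit — 4:3 into 2442×1628 spans the height: 2170.67 × 1628.00.
Second fit — the 3×2 canvas into 2660×2128 spans the width: 2660.00 × 1773.33 (×1.0893 from 2442×1628).
So the video's width is 2170.67 × 1.0893 ≈ 2364.44.

2364 px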